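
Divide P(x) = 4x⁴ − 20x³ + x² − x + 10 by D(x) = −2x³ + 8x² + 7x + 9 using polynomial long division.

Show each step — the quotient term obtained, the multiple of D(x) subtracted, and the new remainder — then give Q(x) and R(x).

Q(x) = −2x + 2; R(x) = −x² + 3x − 8

Step 1: lead(4x⁴ − 20x³ + x² − x + 10) ÷ lead(D) = 4x⁴ ÷ −2x³ = −2x. Subtract (−2x)·D = 4x⁴ − 16x³ − 14x² − 18x. Remainder: −4x³ + 15x² + 17x + 10.
Step 2: lead(−4x³ + 15x² + 17x + 10) ÷ lead(D) = −4x³ ÷ −2x³ = 2. Subtract (2)·D = −4x³ + 16x² + 14x + 18. Remainder: −x² + 3x − 8.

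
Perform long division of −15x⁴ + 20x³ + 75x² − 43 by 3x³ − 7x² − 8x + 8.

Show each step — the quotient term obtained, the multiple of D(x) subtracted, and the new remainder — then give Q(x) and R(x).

Q(x) = −5x − 5; R(x) = −3

Step 1: lead(−15x⁴ + 20x³ + 75x² − 43) ÷ lead(D) = −15x⁴ ÷ 3x³ = −5x. Subtract (−5x)·D = −15x⁴ + 35x³ + 40x² − 40x. Remainder: −15x³ + 35x² + 40x − 43.
Step 2: lead(−15x³ + 35x² + 40x − 43) ÷ lead(D) = −15x³ ÷ 3x³ = −5. Subtract (−5)·D = −15x³ + 35x² + 40x − 40. Remainder: −3.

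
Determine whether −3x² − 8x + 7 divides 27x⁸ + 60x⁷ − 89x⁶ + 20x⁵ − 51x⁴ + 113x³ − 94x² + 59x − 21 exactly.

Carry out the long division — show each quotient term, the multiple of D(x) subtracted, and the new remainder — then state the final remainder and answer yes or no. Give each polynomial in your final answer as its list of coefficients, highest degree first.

R = [0], so D(x) is a factor of P(x). yes

Step 1: lead(27x⁸ + 60x⁷ − 89x⁶ + 20x⁵ − 51x⁴ + 113x³ − 94x² + 59x − 21) ÷ lead(D) = 27x⁸ ÷ −3x² = −9x⁶. Subtract (−9x⁶)·D = 27x⁸ + 72x⁷ − 63x⁶. Remainder: −12x⁷ − 26x⁶ + 20x⁵ − 51x⁴ + 113x³ − 94x² + 59x − 21.
Step 2: lead(−12x⁷ − 26x⁶ + 20x⁵ − 51x⁴ + 113x³ − 94x² + 59x − 21) ÷ lead(D) = −12x⁷ ÷ −3x² = 4x⁵. Subtract (4x⁵)·D = −12x⁷ − 32x⁶ + 28x⁵. Remainder: 6x⁶ − 8x⁵ − 51x⁴ + 113x³ − 94x² + 59x − 21.
Step 3: lead(6x⁶ − 8x⁵ − 51x⁴ + 113x³ − 94x² + 59x − 21) ÷ lead(D) = 6x⁶ ÷ −3x² = −2x⁴. Subtract (−2x⁴)·D = 6x⁶ + 16x⁵ − 14x⁴. Remainder: −24x⁵ − 37x⁴ + 113x³ − 94x² + 59x − 21.
Step 4: lead(−24x⁵ − 37x⁴ + 113x³ − 94x² + 59x − 21) ÷ lead(D) = −24x⁵ ÷ −3x² = 8x³. Subtract (8x³)·D = −24x⁵ − 64x⁴ + 56x³. Remainder: 27x⁴ + 57x³ − 94x² + 59x − 21.
Step 5: lead(27x⁴ + 57x³ − 94x² + 59x − 21) ÷ lead(D) = 27x⁴ ÷ −3x² = −9x². Subtract (−9x²)·D = 27x⁴ + 72x³ − 63x². Remainder: −15x³ − 31x² + 59x − 21.
Step 6: lead(−15x³ − 31x² + 59x − 21) ÷ lead(D) = −15x³ ÷ −3x² = 5x. Subtract (5x)·D = −15x³ − 40x² + 35x. Remainder: 9x² + 24x − 21.
Step 7: lead(9x² + 24x − 21) ÷ lead(D) = 9x² ÷ −3x² = −3. Subtract (−3)·D = 9x² + 24x − 21. Remainder: 0.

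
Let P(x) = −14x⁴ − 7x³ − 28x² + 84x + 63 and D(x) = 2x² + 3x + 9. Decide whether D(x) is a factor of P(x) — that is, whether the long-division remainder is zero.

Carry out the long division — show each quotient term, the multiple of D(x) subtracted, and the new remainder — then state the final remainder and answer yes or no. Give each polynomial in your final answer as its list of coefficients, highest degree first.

R = [0], so D(x) is a factor of P(x). yes

Step 1: lead(−14x⁴ − 7x³ − 28x² + 84x + 63) ÷ lead(D) = −14x⁴ ÷ 2x² = −7x². Subtract (−7x²)·D = −14x⁴ − 21x³ − 63x². Remainder: 14x³ + 35x² + 84x + 63.
Step 2: lead(14x³ + 35x² + 84x + 63) ÷ lead(D) = 14x³ ÷ 2x² = 7x. Subtract (7x)·D = 14x³ + 21x² + 63x. Remainder: 14x² + 21x + 63.
Step 3: lead(14x² + 21x + 63) ÷ lead(D) = 14x² ÷ 2x² = 7. Subtract (7)·D = 14x² + 21x + 63. Remainder: 0.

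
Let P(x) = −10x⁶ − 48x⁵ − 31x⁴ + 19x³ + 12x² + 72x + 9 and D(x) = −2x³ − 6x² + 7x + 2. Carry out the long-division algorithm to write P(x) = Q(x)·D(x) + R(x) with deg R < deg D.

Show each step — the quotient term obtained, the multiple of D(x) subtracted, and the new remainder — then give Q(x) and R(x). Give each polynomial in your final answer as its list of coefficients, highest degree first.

Q = [5, 9, 6, 9]; R = [6, -3, -9]

Step 1: lead(−10x⁶ − 48x⁵ − 31x⁴ + 19x³ + 12x² + 72x + 9) ÷ lead(D) = −10x⁶ ÷ −2x³ = 5x³. Subtract (5x³)·D = −10x⁶ − 30x⁵ + 35x⁴ + 10x³. Remainder: −18x⁵ − 66x⁴ + 9x³ + 12x² + 72x + 9.
Step 2: lead(−18x⁵ − 66x⁴ + 9x³ + 12x² + 72x + 9) ÷ lead(D) = −18x⁵ ÷ −2x³ = 9x². Subtract (9x²)·D = −18x⁵ − 54x⁴ + 63x³ + 18x². Remainder: −12x⁴ − 54x³ − 6x² + 72x + 9.
Step 3: lead(−12x⁴ − 54x³ − 6x² + 72x + 9) ÷ lead(D) = −12x⁴ ÷ −2x³ = 6x. Subtract (6x)·D = −12x⁴ − 36x³ + 42x² + 12x. Remainder: −18x³ − 48x² + 60x + 9.
Step 4: lead(−18x³ − 48x² + 60x + 9) ÷ lead(D) = −18x³ ÷ −2x³ = 9. Subtract (9)·D = −18x³ − 54x² + 63x + 18. Remainder: 6x² − 3x − 9.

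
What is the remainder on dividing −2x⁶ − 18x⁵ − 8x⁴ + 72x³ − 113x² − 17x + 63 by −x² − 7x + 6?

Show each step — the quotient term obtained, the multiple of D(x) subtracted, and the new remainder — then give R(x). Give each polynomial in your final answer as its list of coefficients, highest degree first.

R = [-2, 9]

Step 1: lead(−2x⁶ − 18x⁵ − 8x⁴ + 72x³ − 113x² − 17x + 63) ÷ lead(D) = −2x⁶ ÷ −x² = 2x⁴. Subtract (2x⁴)·D = −2x⁶ − 14x⁵ + 12x⁴. Remainder: −4x⁵ − 20x⁴ + 72x³ − 113x² − 17x + 63.
Step 2: lead(−4x⁵ − 20x⁴ + 72x³ − 113x² − 17x + 63) ÷ lead(D) = −4x⁵ ÷ −x² = 4x³. Subtract (4x³)·D = −4x⁵ − 28x⁴ + 24x³. Remainder: 8x⁴ + 48x³ − 113x² − 17x + 63.
Step 3: lead(8x⁴ + 48x³ − 113x² − 17x + 63) ÷ lead(D) = 8x⁴ ÷ −x² = −8x². Subtract (−8x²)·D = 8x⁴ + 56x³ − 48x². Remainder: −8x³ − 65x² − 17x + 63.
Step 4: lead(−8x³ − 65x² − 17x + 63) ÷ lead(D) = −8x³ ÷ −x² = 8x. Subtract (8x)·D = −8x³ − 56x² + 48x. Remainder: −9x² − 65x + 63.
Step 5: lead(−9x² − 65x + 63) ÷ lead(D) = −9x² ÷ −x² = 9. Subtract (9)·D = −9x² − 63x + 54. Remainder: −2x + 9.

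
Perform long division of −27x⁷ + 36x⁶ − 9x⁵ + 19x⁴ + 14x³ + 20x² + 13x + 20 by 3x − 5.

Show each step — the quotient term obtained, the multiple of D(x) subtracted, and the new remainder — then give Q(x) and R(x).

Step 1: lead(−27x⁷ + 36x⁶ − 9x⁵ + 19x⁴ + 14x³ + 20x² + 13x + 20) ÷ lead(D) = −27x⁷ ÷ 3x = −9x⁶. Subtract (−9x⁶)·D = −27x⁷ + 45x⁶. Remainder: −9x⁶ − 9x⁵ + 19x⁴ + 14x³ + 20x² + 13x + 20.
Step 2: lead(−9x⁶ − 9x⁵ + 19x⁴ + 14x³ + 20x² + 13x + 20) ÷ lead(D) = −9x⁶ ÷ 3x = −3x⁵. Subtract (−3x⁵)·D = −9x⁶ + 15x⁵. Remainder: −24x⁵ + 19x⁴ + 14x³ + 20x² + 13x + 20.
Step 3: lead(−24x⁵ + 19x⁴ + 14x³ + 20x² + 13x + 20) ÷ lead(D) = −24x⁵ ÷ 3x = −8x⁴. Subtract (−8x⁴)·D = −24x⁵ + 40x⁴. Remainder: −21x⁴ + 14x³ + 20x² + 13x + 20.
Step 4: lead(−21x⁴ + 14x³ + 20x² + 13x + 20) ÷ lead(D) = −21x⁴ ÷ 3x = −7x³. Subtract (−7x³)·D = −21x⁴ + 35x³. Remainder: −21x³ + 20x² + 13x + 20.
Step 5: lead(−21x³ + 20x² + 13x + 20) ÷ lead(D) = −21x³ ÷ 3x = −7x². Subtract (−7x²)·D = −21x³ + 35x². Remainder: −15x² + 13x + 20.
Step 6: lead(−15x² + 13x + 20) ÷ lead(D) = −15x² ÷ 3x = −5x. Subtract (−5x)·D = −15x² + 25x. Remainder: −12x + 20.
Step 7: lead(−12x + 20) ÷ lead(D) = −12x ÷ 3x = −4. Subtract (−4)·D = −12x + 20. Remainder: 0.

Q(x) = −9x⁶ − 3x⁵ − 8x⁴ − 7x³ − 7x² − 5x − 4; R(x) = 0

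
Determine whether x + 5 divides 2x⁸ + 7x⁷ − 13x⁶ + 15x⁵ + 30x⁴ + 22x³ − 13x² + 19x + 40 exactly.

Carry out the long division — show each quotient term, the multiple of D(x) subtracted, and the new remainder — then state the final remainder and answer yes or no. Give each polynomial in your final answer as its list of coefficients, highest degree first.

R = [-5], so D(x) is not a factor of P(x). no

Step 1: lead(2x⁸ + 7x⁷ − 13x⁶ + 15x⁵ + 30x⁴ + 22x³ − 13x² + 19x + 40) ÷ lead(D) = 2x⁸ ÷ x = 2x⁷. Subtract (2x⁷)·D = 2x⁸ + 10x⁷. Remainder: −3x⁷ − 13x⁶ + 15x⁵ + 30x⁴ + 22x³ − 13x² + 19x + 40.
Step 2: lead(−3x⁷ − 13x⁶ + 15x⁵ + 30x⁴ + 22x³ − 13x² + 19x + 40) ÷ lead(D) = −3x⁷ ÷ x = −3x⁶. Subtract (−3x⁶)·D = −3x⁷ − 15x⁶. Remainder: 2x⁶ + 15x⁵ + 30x⁴ + 22x³ − 13x² + 19x + 40.
Step 3: lead(2x⁶ + 15x⁵ + 30x⁴ + 22x³ − 13x² + 19x + 40) ÷ lead(D) = 2x⁶ ÷ x = 2x⁵. Subtract (2x⁵)·D = 2x⁶ + 10x⁵. Remainder: 5x⁵ + 30x⁴ + 22x³ − 13x² + 19x + 40.
Step 4: lead(5x⁵ + 30x⁴ + 22x³ − 13x² + 19x + 40) ÷ lead(D) = 5x⁵ ÷ x = 5x⁴. Subtract (5x⁴)·D = 5x⁵ + 25x⁴. Remainder: 5x⁴ + 22x³ − 13x² + 19x + 40.
Step 5: lead(5x⁴ + 22x³ − 13x² + 19x + 40) ÷ lead(D) = 5x⁴ ÷ x = 5x³. Subtract (5x³)·D = 5x⁴ + 25x³. Remainder: −3x³ − 13x² + 19x + 40.
Step 6: lead(−3x³ − 13x² + 19x + 40) ÷ lead(D) = −3x³ ÷ x = −3x². Subtract (−3x²)·D = −3x³ − 15x². Remainder: 2x² + 19x + 40.
Step 7: lead(2x² + 19x + 40) ÷ lead(D) = 2x² ÷ x = 2x. Subtract (2x)·D = 2x² + 10x. Remainder: 9x + 40.
Step 8: lead(9x + 40) ÷ lead(D) = 9x ÷ x = 9. Subtract (9)·D = 9x + 45. Remainder: −5.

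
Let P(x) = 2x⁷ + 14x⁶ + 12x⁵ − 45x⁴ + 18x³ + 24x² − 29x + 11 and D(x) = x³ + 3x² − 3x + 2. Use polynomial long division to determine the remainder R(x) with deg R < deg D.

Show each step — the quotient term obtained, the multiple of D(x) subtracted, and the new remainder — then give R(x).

R(x) = 1

Step 1: lead(2x⁷ + 14x⁶ + 12x⁵ − 45x⁴ + 18x³ + 24x² − 29x + 11) ÷ lead(D) = 2x⁷ ÷ x³ = 2x⁴. Subtract (2x⁴)·D = 2x⁷ + 6x⁶ − 6x⁵ + 4x⁴. Remainder: 8x⁶ + 18x⁵ − 49x⁴ + 18x³ + 24x² − 29x + 11.
Step 2: lead(8x⁶ + 18x⁵ − 49x⁴ + 18x³ + 24x² − 29x + 11) ÷ lead(D) = 8x⁶ ÷ x³ = 8x³. Subtract (8x³)·D = 8x⁶ + 24x⁵ − 24x⁴ + 16x³. Remainder: −6x⁵ − 25x⁴ + 2x³ + 24x² − 29x + 11.
Step 3: lead(−6x⁵ − 25x⁴ + 2x³ + 24x² − 29x + 11) ÷ lead(D) = −6x⁵ ÷ x³ = −6x². Subtract (−6x²)·D = −6x⁵ − 18x⁴ + 18x³ − 12x². Remainder: −7x⁴ − 16x³ + 36x² − 29x + 11.
Step 4: lead(−7x⁴ − 16x³ + 36x² − 29x + 11) ÷ lead(D) = −7x⁴ ÷ x³ = −7x. Subtract (−7x)·D = −7x⁴ − 21x³ + 21x² − 14x. Remainder: 5x³ + 15x² − 15x + 11.
Step 5: lead(5x³ + 15x² − 15x + 11) ÷ lead(D) = 5x³ ÷ x³ = 5. Subtract (5)·D = 5x³ + 15x² − 15x + 10. Remainder: 1.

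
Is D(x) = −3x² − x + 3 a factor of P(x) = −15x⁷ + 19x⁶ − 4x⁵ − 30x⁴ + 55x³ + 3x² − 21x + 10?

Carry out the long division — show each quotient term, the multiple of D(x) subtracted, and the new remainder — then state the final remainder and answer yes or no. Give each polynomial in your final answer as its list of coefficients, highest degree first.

R = [7, 7], so D(x) is not a factor of P(x). no

Step 1: lead(−15x⁷ + 19x⁶ − 4x⁵ − 30x⁴ + 55x³ + 3x² − 21x + 10) ÷ lead(D) = −15x⁷ ÷ −3x² = 5x⁵. Subtract (5x⁵)·D = −15x⁷ − 5x⁶ + 15x⁵. Remainder: 24x⁶ − 19x⁵ − 30x⁴ + 55x³ + 3x² − 21x + 10.
Step 2: lead(24x⁶ − 19x⁵ − 30x⁴ + 55x³ + 3x² − 21x + 10) ÷ lead(D) = 24x⁶ ÷ −3x² = −8x⁴. Subtract (−8x⁴)·D = 24x⁶ + 8x⁵ − 24x⁴. Remainder: −27x⁵ − 6x⁴ + 55x³ + 3x² − 21x + 10.
Step 3: lead(−27x⁵ − 6x⁴ + 55x³ + 3x² − 21x + 10) ÷ lead(D) = −27x⁵ ÷ −3x² = 9x³. Subtract (9x³)·D = −27x⁵ − 9x⁴ + 27x³. Remainder: 3x⁴ + 28x³ + 3x² − 21x + 10.
Step 4: lead(3x⁴ + 28x³ + 3x² − 21x + 10) ÷ lead(D) = 3x⁴ ÷ −3x² = −x². Subtract (−x²)·D = 3x⁴ + x³ − 3x². Remainder: 27x³ + 6x² − 21x + 10.
Step 5: lead(27x³ + 6x² − 21x + 10) ÷ lead(D) = 27x³ ÷ −3x² = −9x. Subtract (−9x)·D = 27x³ + 9x² − 27x. Remainder: −3x² + 6x + 10.
Step 6: lead(−3x² + 6x + 10) ÷ lead(D) = −3x² ÷ −3x² = 1. Subtract (1)·D = −3x² − x + 3. Remainder: 7x + 7.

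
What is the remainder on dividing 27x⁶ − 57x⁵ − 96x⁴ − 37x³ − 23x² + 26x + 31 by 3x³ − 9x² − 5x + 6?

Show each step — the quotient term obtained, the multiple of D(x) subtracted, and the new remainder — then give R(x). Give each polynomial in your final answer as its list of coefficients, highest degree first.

R = [4, 7]

Step 1: lead(27x⁶ − 57x⁵ − 96x⁴ − 37x³ − 23x² + 26x + 31) ÷ lead(D) = 27x⁶ ÷ 3x³ = 9x³. Subtract (9x³)·D = 27x⁶ − 81x⁵ − 45x⁴ + 54x³. Remainder: 24x⁵ − 51x⁴ − 91x³ − 23x² + 26x + 31.
Step 2: lead(24x⁵ − 51x⁴ − 91x³ − 23x² + 26x + 31) ÷ lead(D) = 24x⁵ ÷ 3x³ = 8x². Subtract (8x²)·D = 24x⁵ − 72x⁴ − 40x³ + 48x². Remainder: 21x⁴ − 51x³ − 71x² + 26x + 31.
Step 3: lead(21x⁴ − 51x³ − 71x² + 26x + 31) ÷ lead(D) = 21x⁴ ÷ 3x³ = 7x. Subtract (7x)·D = 21x⁴ − 63x³ − 35x² + 42x. Remainder: 12x³ − 36x² − 16x + 31.
Step 4: lead(12x³ − 36x² − 16x + 31) ÷ lead(D) = 12x³ ÷ 3x³ = 4. Subtract (4)·D = 12x³ − 36x² − 20x + 24. Remainder: 4x + 7.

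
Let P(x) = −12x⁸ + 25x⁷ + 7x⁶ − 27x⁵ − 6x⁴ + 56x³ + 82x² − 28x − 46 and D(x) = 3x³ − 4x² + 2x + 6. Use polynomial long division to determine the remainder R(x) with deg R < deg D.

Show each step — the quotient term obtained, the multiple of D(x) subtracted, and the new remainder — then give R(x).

R(x) = 2

Step 1: lead(−12x⁸ + 25x⁷ + 7x⁶ − 27x⁵ − 6x⁴ + 56x³ + 82x² − 28x − 46) ÷ lead(D) = −12x⁸ ÷ 3x³ = −4x⁵. Subtract (−4x⁵)·D = −12x⁸ + 16x⁷ − 8x⁶ − 24x⁵. Remainder: 9x⁷ + 15x⁶ − 3x⁵ − 6x⁴ + 56x³ + 82x² − 28x − 46.
Step 2: lead(9x⁷ + 15x⁶ − 3x⁵ − 6x⁴ + 56x³ + 82x² − 28x − 46) ÷ lead(D) = 9x⁷ ÷ 3x³ = 3x⁴. Subtract (3x⁴)·D = 9x⁷ − 12x⁶ + 6x⁵ + 18x⁴. Remainder: 27x⁶ − 9x⁵ − 24x⁴ + 56x³ + 82x² − 28x − 46.
Step 3: lead(27x⁶ − 9x⁵ − 24x⁴ + 56x³ + 82x² − 28x − 46) ÷ lead(D) = 27x⁶ ÷ 3x³ = 9x³. Subtract (9x³)·D = 27x⁶ − 36x⁵ + 18x⁴ + 54x³. Remainder: 27x⁵ − 42x⁴ + 2x³ + 82x² − 28x − 46.
Step 4: lead(27x⁵ − 42x⁴ + 2x³ + 82x² − 28x − 46) ÷ lead(D) = 27x⁵ ÷ 3x³ = 9x². Subtract (9x²)·D = 27x⁵ − 36x⁴ + 18x³ + 54x². Remainder: −6x⁴ − 16x³ + 28x² − 28x − 46.
Step 5: lead(−6x⁴ − 16x³ + 28x² − 28x − 46) ÷ lead(D) = −6x⁴ ÷ 3x³ = −2x. Subtract (−2x)·D = −6x⁴ + 8x³ − 4x² − 12x. Remainder: −24x³ + 32x² − 16x − 46.
Step 6: lead(−24x³ + 32x² − 16x − 46) ÷ lead(D) = −24x³ ÷ 3x³ = −8. Subtract (−8)·D = −24x³ + 32x² − 16x − 48. Remainder: 2.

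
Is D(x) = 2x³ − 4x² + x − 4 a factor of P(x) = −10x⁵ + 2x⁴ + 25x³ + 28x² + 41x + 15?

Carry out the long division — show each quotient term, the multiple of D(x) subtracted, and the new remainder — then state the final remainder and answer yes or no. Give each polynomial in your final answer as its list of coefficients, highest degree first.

Step 1: lead(−10x⁵ + 2x⁴ + 25x³ + 28x² + 41x + 15) ÷ lead(D) = −10x⁵ ÷ 2x³ = −5x². Subtract (−5x²)·D = −10x⁵ + 20x⁴ − 5x³ + 20x². Remainder: −18x⁴ + 30x³ + 8x² + 41x + 15.
Step 2: lead(−18x⁴ + 30x³ + 8x² + 41x + 15) ÷ lead(D) = −18x⁴ ÷ 2x³ = −9x. Subtract (−9x)·D = −18x⁴ + 36x³ − 9x² + 36x. Remainder: −6x³ + 17x² + 5x + 15.
Step 3: lead(−6x³ + 17x² + 5x + 15) ÷ lead(D) = −6x³ ÷ 2x³ = −3. Subtract (−3)·D = −6x³ + 12x² − 3x + 12. Remainder: 5x² + 8x + 3.

R = [5, 8, 3], so D(x) is not a factor of P(x). no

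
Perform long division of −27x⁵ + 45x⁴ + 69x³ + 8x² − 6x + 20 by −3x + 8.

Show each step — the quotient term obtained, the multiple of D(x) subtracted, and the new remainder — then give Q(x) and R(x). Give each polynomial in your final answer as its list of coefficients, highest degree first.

Step 1: lead(−27x⁵ + 45x⁴ + 69x³ + 8x² − 6x + 20) ÷ lead(D) = −27x⁵ ÷ −3x = 9x⁴. Subtract (9x⁴)·D = −27x⁵ + 72x⁴. Remainder: −27x⁴ + 69x³ + 8x² − 6x + 20.
Step 2: lead(−27x⁴ + 69x³ + 8x² − 6x + 20) ÷ lead(D) = −27x⁴ ÷ −3x = 9x³. Subtract (9x³)·D = −27x⁴ + 72x³. Remainder: −3x³ + 8x² − 6x + 20.
Step 3: lead(−3x³ + 8x² − 6x + 20) ÷ lead(D) = −3x³ ÷ −3x = x². Subtract (x²)·D = −3x³ + 8x². Remainder: −6x + 20.
Step 4: lead(−6x + 20) ÷ lead(D) = −6x ÷ −3x = 2. Subtract (2)·D = −6x + 16. Remainder: 4.

Q = [9, 9, 1, 0, 2]; R = [4]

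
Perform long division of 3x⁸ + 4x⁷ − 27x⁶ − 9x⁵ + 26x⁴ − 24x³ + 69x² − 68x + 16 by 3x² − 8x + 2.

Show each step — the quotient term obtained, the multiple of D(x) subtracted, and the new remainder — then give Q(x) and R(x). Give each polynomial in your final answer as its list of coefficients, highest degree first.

Step 1: lead(3x⁸ + 4x⁷ − 27x⁶ − 9x⁵ + 26x⁴ − 24x³ + 69x² − 68x + 16) ÷ lead(D) = 3x⁸ ÷ 3x² = x⁶. Subtract (x⁶)·D = 3x⁸ − 8x⁷ + 2x⁶. Remainder: 12x⁷ − 29x⁶ − 9x⁵ + 26x⁴ − 24x³ + 69x² − 68x + 16.
Step 2: lead(12x⁷ − 29x⁶ − 9x⁵ + 26x⁴ − 24x³ + 69x² − 68x + 16) ÷ lead(D) = 12x⁷ ÷ 3x² = 4x⁵. Subtract (4x⁵)·D = 12x⁷ − 32x⁶ + 8x⁵. Remainder: 3x⁶ − 17x⁵ + 26x⁴ − 24x³ + 69x² − 68x + 16.
Step 3: lead(3x⁶ − 17x⁵ + 26x⁴ − 24x³ + 69x² − 68x + 16) ÷ lead(D) = 3x⁶ ÷ 3x² = x⁴. Subtract (x⁴)·D = 3x⁶ − 8x⁵ + 2x⁴. Remainder: −9x⁵ + 24x⁴ − 24x³ + 69x² − 68x + 16.
Step 4: lead(−9x⁵ + 24x⁴ − 24x³ + 69x² − 68x + 16) ÷ lead(D) = −9x⁵ ÷ 3x² = −3x³. Subtract (−3x³)·D = −9x⁵ + 24x⁴ − 6x³. Remainder: −18x³ + 69x² − 68x + 16.
Step 5: lead(−18x³ + 69x² − 68x + 16) ÷ lead(D) = −18x³ ÷ 3x² = −6x. Subtract (−6x)·D = −18x³ + 48x² − 12x. Remainder: 21x² − 56x + 16.
Step 6: lead(21x² − 56x + 16) ÷ lead(D) = 21x² ÷ 3x² = 7. Subtract (7)·D = 21x² − 56x + 14. Remainder: 2.

Q = [1, 4, 1, -3, 0, -6, 7]; R = [2]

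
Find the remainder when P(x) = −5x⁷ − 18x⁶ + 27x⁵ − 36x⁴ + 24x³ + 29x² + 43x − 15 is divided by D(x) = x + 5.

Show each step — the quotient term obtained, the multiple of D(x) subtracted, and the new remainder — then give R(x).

Step 1: lead(−5x⁷ − 18x⁶ + 27x⁵ − 36x⁴ + 24x³ + 29x² + 43x − 15) ÷ lead(D) = −5x⁷ ÷ x = −5x⁶. Subtract (−5x⁶)·D = −5x⁷ − 25x⁶. Remainder: 7x⁶ + 27x⁵ − 36x⁴ + 24x³ + 29x² + 43x − 15.
Step 2: lead(7x⁶ + 27x⁵ − 36x⁴ + 24x³ + 29x² + 43x − 15) ÷ lead(D) = 7x⁶ ÷ x = 7x⁵. Subtract (7x⁵)·D = 7x⁶ + 35x⁵. Remainder: −8x⁵ − 36x⁴ + 24x³ + 29x² + 43x − 15.
Step 3: lead(−8x⁵ − 36x⁴ + 24x³ + 29x² + 43x − 15) ÷ lead(D) = −8x⁵ ÷ x = −8x⁴. Subtract (−8x⁴)·D = −8x⁵ − 40x⁴. Remainder: 4x⁴ + 24x³ + 29x² + 43x − 15.
Step 4: lead(4x⁴ + 24x³ + 29x² + 43x − 15) ÷ lead(D) = 4x⁴ ÷ x = 4x³. Subtract (4x³)·D = 4x⁴ + 20x³. Remainder: 4x³ + 29x² + 43x − 15.
Step 5: lead(4x³ + 29x² + 43x − 15) ÷ lead(D) = 4x³ ÷ x = 4x². Subtract (4x²)·D = 4x³ + 20x². Remainder: 9x² + 43x − 15.
Step 6: lead(9x² + 43x − 15) ÷ lead(D) = 9x² ÷ x = 9x. Subtract (9x)·D = 9x² + 45x. Remainder: −2x − 15.
Step 7: lead(−2x − 15) ÷ lead(D) = −2x ÷ x = −2. Subtract (−2)·D = −2x − 10. Remainder: −5.

R(x) = −5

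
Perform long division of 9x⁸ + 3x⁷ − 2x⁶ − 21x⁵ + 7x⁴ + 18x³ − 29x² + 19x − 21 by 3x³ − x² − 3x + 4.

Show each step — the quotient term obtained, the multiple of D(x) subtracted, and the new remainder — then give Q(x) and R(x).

Q(x) = 3x⁵ + 2x⁴ + 3x³ − 8x² − 6; R(x) = −3x² + x + 3

Step 1: lead(9x⁸ + 3x⁷ − 2x⁶ − 21x⁵ + 7x⁴ + 18x³ − 29x² + 19x − 21) ÷ lead(D) = 9x⁸ ÷ 3x³ = 3x⁵. Subtract (3x⁵)·D = 9x⁸ − 3x⁷ − 9x⁶ + 12x⁵. Remainder: 6x⁷ + 7x⁶ − 33x⁵ + 7x⁴ + 18x³ − 29x² + 19x − 21.
Step 2: lead(6x⁷ + 7x⁶ − 33x⁵ + 7x⁴ + 18x³ − 29x² + 19x − 21) ÷ lead(D) = 6x⁷ ÷ 3x³ = 2x⁴. Subtract (2x⁴)·D = 6x⁷ − 2x⁶ − 6x⁵ + 8x⁴. Remainder: 9x⁶ − 27x⁵ − x⁴ + 18x³ − 29x² + 19x − 21.
Step 3: lead(9x⁶ − 27x⁵ − x⁴ + 18x³ − 29x² + 19x − 21) ÷ lead(D) = 9x⁶ ÷ 3x³ = 3x³. Subtract (3x³)·D = 9x⁶ − 3x⁵ − 9x⁴ + 12x³. Remainder: −24x⁵ + 8x⁴ + 6x³ − 29x² + 19x − 21.
Step 4: lead(−24x⁵ + 8x⁴ + 6x³ − 29x² + 19x − 21) ÷ lead(D) = −24x⁵ ÷ 3x³ = −8x². Subtract (−8x²)·D = −24x⁵ + 8x⁴ + 24x³ − 32x². Remainder: −18x³ + 3x² + 19x − 21.
Step 5: lead(−18x³ + 3x² + 19x − 21) ÷ lead(D) = −18x³ ÷ 3x³ = −6. Subtract (−6)·D = −18x³ + 6x² + 18x − 24. Remainder: −3x² + x + 3.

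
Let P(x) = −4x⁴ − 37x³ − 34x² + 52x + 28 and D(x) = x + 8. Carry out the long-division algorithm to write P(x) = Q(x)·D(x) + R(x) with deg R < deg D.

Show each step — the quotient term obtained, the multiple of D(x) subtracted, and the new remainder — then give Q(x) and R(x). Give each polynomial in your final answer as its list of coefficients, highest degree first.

Step 1: lead(−4x⁴ − 37x³ − 34x² + 52x + 28) ÷ lead(D) = −4x⁴ ÷ x = −4x³. Subtract (−4x³)·D = −4x⁴ − 32x³. Remainder: −5x³ − 34x² + 52x + 28.
Step 2: lead(−5x³ − 34x² + 52x + 28) ÷ lead(D) = −5x³ ÷ x = −5x². Subtract (−5x²)·D = −5x³ − 40x². Remainder: 6x² + 52x + 28.
Step 3: lead(6x² + 52x + 28) ÷ lead(D) = 6x² ÷ x = 6x. Subtract (6x)·D = 6x² + 48x. Remainder: 4x + 28.
Step 4: lead(4x + 28) ÷ lead(D) = 4x ÷ x = 4. Subtract (4)·D = 4x + 32. Remainder: −4.

Q = [-4, -5, 6, 4]; R = [-4]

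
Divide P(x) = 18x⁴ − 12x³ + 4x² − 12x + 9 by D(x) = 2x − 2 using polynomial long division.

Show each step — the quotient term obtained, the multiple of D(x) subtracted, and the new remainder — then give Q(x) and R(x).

Step 1: lead(18x⁴ − 12x³ + 4x² − 12x + 9) ÷ lead(D) = 18x⁴ ÷ 2x = 9x³. Subtract (9x³)·D = 18x⁴ − 18x³. Remainder: 6x³ + 4x² − 12x + 9.
Step 2: lead(6x³ + 4x² − 12x + 9) ÷ lead(D) = 6x³ ÷ 2x = 3x². Subtract (3x²)·D = 6x³ − 6x². Remainder: 10x² − 12x + 9.
Step 3: lead(10x² − 12x + 9) ÷ lead(D) = 10x² ÷ 2x = 5x. Subtract (5x)·D = 10x² − 10x. Remainder: −2x + 9.
Step 4: lead(−2x + 9) ÷ lead(D) = −2x ÷ 2x = −1. Subtract (−1)·D = −2x + 2. Remainder: 7.

Q(x) = 9x³ + 3x² + 5x − 1; R(x) = 7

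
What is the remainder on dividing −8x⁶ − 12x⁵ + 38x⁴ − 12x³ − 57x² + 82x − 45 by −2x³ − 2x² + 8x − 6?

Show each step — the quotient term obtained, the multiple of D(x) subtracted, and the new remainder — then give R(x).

Step 1: lead(−8x⁶ − 12x⁵ + 38x⁴ − 12x³ − 57x² + 82x − 45) ÷ lead(D) = −8x⁶ ÷ −2x³ = 4x³. Subtract (4x³)·D = −8x⁶ − 8x⁵ + 32x⁴ − 24x³. Remainder: −4x⁵ + 6x⁴ + 12x³ − 57x² + 82x − 45.
Step 2: lead(−4x⁵ + 6x⁴ + 12x³ − 57x² + 82x − 45) ÷ lead(D) = −4x⁵ ÷ −2x³ = 2x². Subtract (2x²)·D = −4x⁵ − 4x⁴ + 16x³ − 12x². Remainder: 10x⁴ − 4x³ − 45x² + 82x − 45.
Step 3: lead(10x⁴ − 4x³ − 45x² + 82x − 45) ÷ lead(D) = 10x⁴ ÷ −2x³ = −5x. Subtract (−5x)·D = 10x⁴ + 10x³ − 40x² + 30x. Remainder: −14x³ − 5x² + 52x − 45.
Step 4: lead(−14x³ − 5x² + 52x − 45) ÷ lead(D) = −14x³ ÷ −2x³ = 7. Subtract (7)·D = −14x³ − 14x² + 56x − 42. Remainder: 9x² − 4x − 3.

R(x) = 9x² − 4x − 3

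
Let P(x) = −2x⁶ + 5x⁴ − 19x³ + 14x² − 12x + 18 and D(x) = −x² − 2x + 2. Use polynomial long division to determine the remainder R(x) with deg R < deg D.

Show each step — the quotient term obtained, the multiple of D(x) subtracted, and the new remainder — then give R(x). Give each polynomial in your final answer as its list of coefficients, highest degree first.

R = [6, 6]

Step 1: lead(−2x⁶ + 5x⁴ − 19x³ + 14x² − 12x + 18) ÷ lead(D) = −2x⁶ ÷ −x² = 2x⁴. Subtract (2x⁴)·D = −2x⁶ − 4x⁵ + 4x⁴. Remainder: 4x⁵ + x⁴ − 19x³ + 14x² − 12x + 18.
Step 2: lead(4x⁵ + x⁴ − 19x³ + 14x² − 12x + 18) ÷ lead(D) = 4x⁵ ÷ −x² = −4x³. Subtract (−4x³)·D = 4x⁵ + 8x⁴ − 8x³. Remainder: −7x⁴ − 11x³ + 14x² − 12x + 18.
Step 3: lead(−7x⁴ − 11x³ + 14x² − 12x + 18) ÷ lead(D) = −7x⁴ ÷ −x² = 7x². Subtract (7x²)·D = −7x⁴ − 14x³ + 14x². Remainder: 3x³ − 12x + 18.
Step 4: lead(3x³ − 12x + 18) ÷ lead(D) = 3x³ ÷ −x² = −3x. Subtract (−3x)·D = 3x³ + 6x² − 6x. Remainder: −6x² − 6x + 18.
Step 5: lead(−6x² − 6x + 18) ÷ lead(D) = −6x² ÷ −x² = 6. Subtract (6)·D = −6x² − 12x + 12. Remainder: 6x + 6.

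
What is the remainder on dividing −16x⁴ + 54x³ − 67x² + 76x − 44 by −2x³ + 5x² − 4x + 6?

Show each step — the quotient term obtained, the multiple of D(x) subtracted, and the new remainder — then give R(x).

Step 1: lead(−16x⁴ + 54x³ − 67x² + 76x − 44) ÷ lead(D) = −16x⁴ ÷ −2x³ = 8x. Subtract (8x)·D = −16x⁴ + 40x³ − 32x² + 48x. Remainder: 14x³ − 35x² + 28x − 44.
Step 2: lead(14x³ − 35x² + 28x − 44) ÷ lead(D) = 14x³ ÷ −2x³ = −7. Subtract (−7)·D = 14x³ − 35x² + 28x − 42. Remainder: −2.

R(x) = −2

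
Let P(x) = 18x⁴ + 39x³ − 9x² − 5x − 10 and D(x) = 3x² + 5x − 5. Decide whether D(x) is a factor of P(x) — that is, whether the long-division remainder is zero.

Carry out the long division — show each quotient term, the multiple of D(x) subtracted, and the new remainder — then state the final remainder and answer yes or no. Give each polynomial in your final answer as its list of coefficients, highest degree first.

R = [0], so D(x) is a factor of P(x). yes

Step 1: lead(18x⁴ + 39x³ − 9x² − 5x − 10) ÷ lead(D) = 18x⁴ ÷ 3x² = 6x². Subtract (6x²)·D = 18x⁴ + 30x³ − 30x². Remainder: 9x³ + 21x² − 5x − 10.
Step 2: lead(9x³ + 21x² − 5x − 10) ÷ lead(D) = 9x³ ÷ 3x² = 3x. Subtract (3x)·D = 9x³ + 15x² − 15x. Remainder: 6x² + 10x − 10.
Step 3: lead(6x² + 10x − 10) ÷ lead(D) = 6x² ÷ 3x² = 2. Subtract (2)·D = 6x² + 10x − 10. Remainder: 0.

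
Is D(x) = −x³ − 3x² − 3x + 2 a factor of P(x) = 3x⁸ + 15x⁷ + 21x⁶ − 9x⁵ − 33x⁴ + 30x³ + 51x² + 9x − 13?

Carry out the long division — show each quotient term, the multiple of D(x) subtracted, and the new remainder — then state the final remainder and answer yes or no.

Step 1: lead(3x⁸ + 15x⁷ + 21x⁶ − 9x⁵ − 33x⁴ + 30x³ + 51x² + 9x − 13) ÷ lead(D) = 3x⁸ ÷ −x³ = −3x⁵. Subtract (−3x⁵)·D = 3x⁸ + 9x⁷ + 9x⁶ − 6x⁵. Remainder: 6x⁷ + 12x⁶ − 3x⁵ − 33x⁴ + 30x³ + 51x² + 9x − 13.
Step 2: lead(6x⁷ + 12x⁶ − 3x⁵ − 33x⁴ + 30x³ + 51x² + 9x − 13) ÷ lead(D) = 6x⁷ ÷ −x³ = −6x⁴. Subtract (−6x⁴)·D = 6x⁷ + 18x⁶ + 18x⁵ − 12x⁴. Remainder: −6x⁶ − 21x⁵ − 21x⁴ + 30x³ + 51x² + 9x − 13.
Step 3: lead(−6x⁶ − 21x⁵ − 21x⁴ + 30x³ + 51x² + 9x − 13) ÷ lead(D) = −6x⁶ ÷ −x³ = 6x³. Subtract (6x³)·D = −6x⁶ − 18x⁵ − 18x⁴ + 12x³. Remainder: −3x⁵ − 3x⁴ + 18x³ + 51x² + 9x − 13.
Step 4: lead(−3x⁵ − 3x⁴ + 18x³ + 51x² + 9x − 13) ÷ lead(D) = −3x⁵ ÷ −x³ = 3x². Subtract (3x²)·D = −3x⁵ − 9x⁴ − 9x³ + 6x². Remainder: 6x⁴ + 27x³ + 45x² + 9x − 13.
Step 5: lead(6x⁴ + 27x³ + 45x² + 9x − 13) ÷ lead(D) = 6x⁴ ÷ −x³ = −6x. Subtract (−6x)·D = 6x⁴ + 18x³ + 18x² − 12x. Remainder: 9x³ + 27x² + 21x − 13.
Step 6: lead(9x³ + 27x² + 21x − 13) ÷ lead(D) = 9x³ ÷ −x³ = −9. Subtract (−9)·D = 9x³ + 27x² + 27x − 18. Remainder: −6x + 5.

R(x) = −6x + 5, so D(x) is not a factor of P(x). no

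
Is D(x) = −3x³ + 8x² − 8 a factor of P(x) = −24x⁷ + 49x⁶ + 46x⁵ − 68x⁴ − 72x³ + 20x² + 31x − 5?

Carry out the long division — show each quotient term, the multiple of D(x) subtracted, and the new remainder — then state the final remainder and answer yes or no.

R(x) = 4x² − x − 5, so D(x) is not a factor of P(x). no

Step 1: lead(−24x⁷ + 49x⁶ + 46x⁵ − 68x⁴ − 72x³ + 20x² + 31x − 5) ÷ lead(D) = −24x⁷ ÷ −3x³ = 8x⁴. Subtract (8x⁴)·D = −24x⁷ + 64x⁶ − 64x⁴. Remainder: −15x⁶ + 46x⁵ − 4x⁴ − 72x³ + 20x² + 31x − 5.
Step 2: lead(−15x⁶ + 46x⁵ − 4x⁴ − 72x³ + 20x² + 31x − 5) ÷ lead(D) = −15x⁶ ÷ −3x³ = 5x³. Subtract (5x³)·D = −15x⁶ + 40x⁵ − 40x³. Remainder: 6x⁵ − 4x⁴ − 32x³ + 20x² + 31x − 5.
Step 3: lead(6x⁵ − 4x⁴ − 32x³ + 20x² + 31x − 5) ÷ lead(D) = 6x⁵ ÷ −3x³ = −2x². Subtract (−2x²)·D = 6x⁵ − 16x⁴ + 16x². Remainder: 12x⁴ − 32x³ + 4x² + 31x − 5.
Step 4: lead(12x⁴ − 32x³ + 4x² + 31x − 5) ÷ lead(D) = 12x⁴ ÷ −3x³ = −4x. Subtract (−4x)·D = 12x⁴ − 32x³ + 32x. Remainder: 4x² − x − 5.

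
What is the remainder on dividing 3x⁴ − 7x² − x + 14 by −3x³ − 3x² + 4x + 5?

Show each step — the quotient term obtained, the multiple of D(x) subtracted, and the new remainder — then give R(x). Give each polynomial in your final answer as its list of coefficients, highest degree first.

Step 1: lead(3x⁴ − 7x² − x + 14) ÷ lead(D) = 3x⁴ ÷ −3x³ = −x. Subtract (−x)·D = 3x⁴ + 3x³ − 4x² − 5x. Remainder: −3x³ − 3x² + 4x + 14.
Step 2: lead(−3x³ − 3x² + 4x + 14) ÷ lead(D) = −3x³ ÷ −3x³ = 1. Subtract (1)·D = −3x³ − 3x² + 4x + 5. Remainder: 9.

R = [9]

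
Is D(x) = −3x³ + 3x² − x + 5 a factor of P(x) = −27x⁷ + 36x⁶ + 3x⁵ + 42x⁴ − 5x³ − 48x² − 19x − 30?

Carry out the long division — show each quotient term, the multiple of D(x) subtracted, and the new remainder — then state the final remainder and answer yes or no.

Step 1: lead(−27x⁷ + 36x⁶ + 3x⁵ + 42x⁴ − 5x³ − 48x² − 19x − 30) ÷ lead(D) = −27x⁷ ÷ −3x³ = 9x⁴. Subtract (9x⁴)·D = −27x⁷ + 27x⁶ − 9x⁵ + 45x⁴. Remainder: 9x⁶ + 12x⁵ − 3x⁴ − 5x³ − 48x² − 19x − 30.
Step 2: lead(9x⁶ + 12x⁵ − 3x⁴ − 5x³ − 48x² − 19x − 30) ÷ lead(D) = 9x⁶ ÷ −3x³ = −3x³. Subtract (−3x³)·D = 9x⁶ − 9x⁵ + 3x⁴ − 15x³. Remainder: 21x⁵ − 6x⁴ + 10x³ − 48x² − 19x − 30.
Step 3: lead(21x⁵ − 6x⁴ + 10x³ − 48x² − 19x − 30) ÷ lead(D) = 21x⁵ ÷ −3x³ = −7x². Subtract (−7x²)·D = 21x⁵ − 21x⁴ + 7x³ − 35x². Remainder: 15x⁴ + 3x³ − 13x² − 19x − 30.
Step 4: lead(15x⁴ + 3x³ − 13x² − 19x − 30) ÷ lead(D) = 15x⁴ ÷ −3x³ = −5x. Subtract (−5x)·D = 15x⁴ − 15x³ + 5x² − 25x. Remainder: 18x³ − 18x² + 6x − 30.
Step 5: lead(18x³ − 18x² + 6x − 30) ÷ lead(D) = 18x³ ÷ −3x³ = −6. Subtract (−6)·D = 18x³ − 18x² + 6x − 30. Remainder: 0.

R(x) = 0, so D(x) is a factor of P(x). yes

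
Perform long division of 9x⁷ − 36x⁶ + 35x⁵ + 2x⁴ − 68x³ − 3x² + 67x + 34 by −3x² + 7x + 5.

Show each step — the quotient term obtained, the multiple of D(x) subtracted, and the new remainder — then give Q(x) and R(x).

Step 1: lead(9x⁷ − 36x⁶ + 35x⁵ + 2x⁴ − 68x³ − 3x² + 67x + 34) ÷ lead(D) = 9x⁷ ÷ −3x² = −3x⁵. Subtract (−3x⁵)·D = 9x⁷ − 21x⁶ − 15x⁵. Remainder: −15x⁶ + 50x⁵ + 2x⁴ − 68x³ − 3x² + 67x + 34.
Step 2: lead(−15x⁶ + 50x⁵ + 2x⁴ − 68x³ − 3x² + 67x + 34) ÷ lead(D) = −15x⁶ ÷ −3x² = 5x⁴. Subtract (5x⁴)·D = −15x⁶ + 35x⁵ + 25x⁴. Remainder: 15x⁵ − 23x⁴ − 68x³ − 3x² + 67x + 34.
Step 3: lead(15x⁵ − 23x⁴ − 68x³ − 3x² + 67x + 34) ÷ lead(D) = 15x⁵ ÷ −3x² = −5x³. Subtract (−5x³)·D = 15x⁵ − 35x⁴ − 25x³. Remainder: 12x⁴ − 43x³ − 3x² + 67x + 34.
Step 4: lead(12x⁴ − 43x³ − 3x² + 67x + 34) ÷ lead(D) = 12x⁴ ÷ −3x² = −4x². Subtract (−4x²)·D = 12x⁴ − 28x³ − 20x². Remainder: −15x³ + 17x² + 67x + 34.
Step 5: lead(−15x³ + 17x² + 67x + 34) ÷ lead(D) = −15x³ ÷ −3x² = 5x. Subtract (5x)·D = −15x³ + 35x² + 25x. Remainder: −18x² + 42x + 34.
Step 6: lead(−18x² + 42x + 34) ÷ lead(D) = −18x² ÷ −3x² = 6. Subtract (6)·D = −18x² + 42x + 30. Remainder: 4.

Q(x) = −3x⁵ + 5x⁴ − 5x³ − 4x² + 5x + 6; R(x) = 4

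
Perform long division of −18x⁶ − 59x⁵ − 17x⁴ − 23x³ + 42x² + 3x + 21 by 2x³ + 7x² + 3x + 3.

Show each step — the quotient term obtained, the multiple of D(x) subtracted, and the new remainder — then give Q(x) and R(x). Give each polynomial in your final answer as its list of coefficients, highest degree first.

Step 1: lead(−18x⁶ − 59x⁵ − 17x⁴ − 23x³ + 42x² + 3x + 21) ÷ lead(D) = −18x⁶ ÷ 2x³ = −9x³. Subtract (−9x³)·D = −18x⁶ − 63x⁵ − 27x⁴ − 27x³. Remainder: 4x⁵ + 10x⁴ + 4x³ + 42x² + 3x + 21.
Step 2: lead(4x⁵ + 10x⁴ + 4x³ + 42x² + 3x + 21) ÷ lead(D) = 4x⁵ ÷ 2x³ = 2x². Subtract (2x²)·D = 4x⁵ + 14x⁴ + 6x³ + 6x². Remainder: −4x⁴ − 2x³ + 36x² + 3x + 21.
Step 3: lead(−4x⁴ − 2x³ + 36x² + 3x + 21) ÷ lead(D) = −4x⁴ ÷ 2x³ = −2x. Subtract (−2x)·D = −4x⁴ − 14x³ − 6x² − 6x. Remainder: 12x³ + 42x² + 9x + 21.
Step 4: lead(12x³ + 42x² + 9x + 21) ÷ lead(D) = 12x³ ÷ 2x³ = 6. Subtract (6)·D = 12x³ + 42x² + 18x + 18. Remainder: −9x + 3.

Q = [-9, 2, -2, 6]; R = [-9, 3]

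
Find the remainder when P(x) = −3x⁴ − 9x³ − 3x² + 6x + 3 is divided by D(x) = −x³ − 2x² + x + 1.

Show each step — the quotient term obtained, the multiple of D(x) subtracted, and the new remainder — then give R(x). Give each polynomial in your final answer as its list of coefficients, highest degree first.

Step 1: lead(−3x⁴ − 9x³ − 3x² + 6x + 3) ÷ lead(D) = −3x⁴ ÷ −x³ = 3x. Subtract (3x)·D = −3x⁴ − 6x³ + 3x² + 3x. Remainder: −3x³ − 6x² + 3x + 3.
Step 2: lead(−3x³ − 6x² + 3x + 3) ÷ lead(D) = −3x³ ÷ −x³ = 3. Subtract (3)·D = −3x³ − 6x² + 3x + 3. Remainder: 0.

R = [0]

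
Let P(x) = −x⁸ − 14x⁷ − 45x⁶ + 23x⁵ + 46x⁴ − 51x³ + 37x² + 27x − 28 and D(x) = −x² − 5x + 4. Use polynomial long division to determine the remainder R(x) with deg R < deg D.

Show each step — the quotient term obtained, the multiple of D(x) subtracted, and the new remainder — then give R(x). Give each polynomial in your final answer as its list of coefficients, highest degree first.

R = [0]

Step 1: lead(−x⁸ − 14x⁷ − 45x⁶ + 23x⁵ + 46x⁴ − 51x³ + 37x² + 27x − 28) ÷ lead(D) = −x⁸ ÷ −x² = x⁶. Subtract (x⁶)·D = −x⁸ − 5x⁷ + 4x⁶. Remainder: −9x⁷ − 49x⁶ + 23x⁵ + 46x⁴ − 51x³ + 37x² + 27x − 28.
Step 2: lead(−9x⁷ − 49x⁶ + 23x⁵ + 46x⁴ − 51x³ + 37x² + 27x − 28) ÷ lead(D) = −9x⁷ ÷ −x² = 9x⁵. Subtract (9x⁵)·D = −9x⁷ − 45x⁶ + 36x⁵. Remainder: −4x⁶ − 13x⁵ + 46x⁴ − 51x³ + 37x² + 27x − 28.
Step 3: lead(−4x⁶ − 13x⁵ + 46x⁴ − 51x³ + 37x² + 27x − 28) ÷ lead(D) = −4x⁶ ÷ −x² = 4x⁴. Subtract (4x⁴)·D = −4x⁶ − 20x⁵ + 16x⁴. Remainder: 7x⁵ + 30x⁴ − 51x³ + 37x² + 27x − 28.
Step 4: lead(7x⁵ + 30x⁴ − 51x³ + 37x² + 27x − 28) ÷ lead(D) = 7x⁵ ÷ −x² = −7x³. Subtract (−7x³)·D = 7x⁵ + 35x⁴ − 28x³. Remainder: −5x⁴ − 23x³ + 37x² + 27x − 28.
Step 5: lead(−5x⁴ − 23x³ + 37x² + 27x − 28) ÷ lead(D) = −5x⁴ ÷ −x² = 5x². Subtract (5x²)·D = −5x⁴ − 25x³ + 20x². Remainder: 2x³ + 17x² + 27x − 28.
Step 6: lead(2x³ + 17x² + 27x − 28) ÷ lead(D) = 2x³ ÷ −x² = −2x. Subtract (−2x)·D = 2x³ + 10x² − 8x. Remainder: 7x² + 35x − 28.
Step 7: lead(7x² + 35x − 28) ÷ lead(D) = 7x² ÷ −x² = −7. Subtract (−7)·D = 7x² + 35x − 28. Remainder: 0.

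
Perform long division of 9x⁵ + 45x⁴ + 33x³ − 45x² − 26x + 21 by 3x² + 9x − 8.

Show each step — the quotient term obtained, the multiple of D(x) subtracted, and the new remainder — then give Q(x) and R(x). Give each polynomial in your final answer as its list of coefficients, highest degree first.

Step 1: lead(9x⁵ + 45x⁴ + 33x³ − 45x² − 26x + 21) ÷ lead(D) = 9x⁵ ÷ 3x² = 3x³. Subtract (3x³)·D = 9x⁵ + 27x⁴ − 24x³. Remainder: 18x⁴ + 57x³ − 45x² − 26x + 21.
Step 2: lead(18x⁴ + 57x³ − 45x² − 26x + 21) ÷ lead(D) = 18x⁴ ÷ 3x² = 6x². Subtract (6x²)·D = 18x⁴ + 54x³ − 48x². Remainder: 3x³ + 3x² − 26x + 21.
Step 3: lead(3x³ + 3x² − 26x + 21) ÷ lead(D) = 3x³ ÷ 3x² = x. Subtract (x)·D = 3x³ + 9x² − 8x. Remainder: −6x² − 18x + 21.
Step 4: lead(−6x² − 18x + 21) ÷ lead(D) = −6x² ÷ 3x² = −2. Subtract (−2)·D = −6x² − 18x + 16. Remainder: 5.

Q = [3, 6, 1, -2]; R = [5]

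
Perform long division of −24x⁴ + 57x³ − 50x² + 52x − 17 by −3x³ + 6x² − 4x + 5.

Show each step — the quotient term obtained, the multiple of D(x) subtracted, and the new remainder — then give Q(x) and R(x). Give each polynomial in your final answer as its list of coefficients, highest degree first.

Step 1: lead(−24x⁴ + 57x³ − 50x² + 52x − 17) ÷ lead(D) = −24x⁴ ÷ −3x³ = 8x. Subtract (8x)·D = −24x⁴ + 48x³ − 32x² + 40x. Remainder: 9x³ − 18x² + 12x − 17.
Step 2: lead(9x³ − 18x² + 12x − 17) ÷ lead(D) = 9x³ ÷ −3x³ = −3. Subtract (−3)·D = 9x³ − 18x² + 12x − 15. Remainder: −2.

Q = [8, -3]; R = [-2]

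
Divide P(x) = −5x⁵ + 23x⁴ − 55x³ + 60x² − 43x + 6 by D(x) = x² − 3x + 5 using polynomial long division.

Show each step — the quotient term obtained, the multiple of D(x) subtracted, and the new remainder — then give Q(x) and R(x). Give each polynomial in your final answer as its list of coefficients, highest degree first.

Step 1: lead(−5x⁵ + 23x⁴ − 55x³ + 60x² − 43x + 6) ÷ lead(D) = −5x⁵ ÷ x² = −5x³. Subtract (−5x³)·D = −5x⁵ + 15x⁴ − 25x³. Remainder: 8x⁴ − 30x³ + 60x² − 43x + 6.
Step 2: lead(8x⁴ − 30x³ + 60x² − 43x + 6) ÷ lead(D) = 8x⁴ ÷ x² = 8x². Subtract (8x²)·D = 8x⁴ − 24x³ + 40x². Remainder: −6x³ + 20x² − 43x + 6.
Step 3: lead(−6x³ + 20x² − 43x + 6) ÷ lead(D) = −6x³ ÷ x² = −6x. Subtract (−6x)·D = −6x³ + 18x² − 30x. Remainder: 2x² − 13x + 6.
Step 4: lead(2x² − 13x + 6) ÷ lead(D) = 2x² ÷ x² = 2. Subtract (2)·D = 2x² − 6x + 10. Remainder: −7x − 4.

Q = [-5, 8, -6, 2]; R = [-7, -4]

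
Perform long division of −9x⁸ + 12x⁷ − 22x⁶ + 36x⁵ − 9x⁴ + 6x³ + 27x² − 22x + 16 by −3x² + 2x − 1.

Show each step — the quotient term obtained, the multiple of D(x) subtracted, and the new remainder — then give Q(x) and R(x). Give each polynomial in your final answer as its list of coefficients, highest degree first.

Q = [3, -2, 5, -8, -4, -2, -9]; R = [-6, 7]

Step 1: lead(−9x⁸ + 12x⁷ − 22x⁶ + 36x⁵ − 9x⁴ + 6x³ + 27x² − 22x + 16) ÷ lead(D) = −9x⁸ ÷ −3x² = 3x⁶. Subtract (3x⁶)·D = −9x⁸ + 6x⁷ − 3x⁶. Remainder: 6x⁷ − 19x⁶ + 36x⁵ − 9x⁴ + 6x³ + 27x² − 22x + 16.
Step 2: lead(6x⁷ − 19x⁶ + 36x⁵ − 9x⁴ + 6x³ + 27x² − 22x + 16) ÷ lead(D) = 6x⁷ ÷ −3x² = −2x⁵. Subtract (−2x⁵)·D = 6x⁷ − 4x⁶ + 2x⁵. Remainder: −15x⁶ + 34x⁵ − 9x⁴ + 6x³ + 27x² − 22x + 16.
Step 3: lead(−15x⁶ + 34x⁵ − 9x⁴ + 6x³ + 27x² − 22x + 16) ÷ lead(D) = −15x⁶ ÷ −3x² = 5x⁴. Subtract (5x⁴)·D = −15x⁶ + 10x⁵ − 5x⁴. Remainder: 24x⁵ − 4x⁴ + 6x³ + 27x² − 22x + 16.
Step 4: lead(24x⁵ − 4x⁴ + 6x³ + 27x² − 22x + 16) ÷ lead(D) = 24x⁵ ÷ −3x² = −8x³. Subtract (−8x³)·D = 24x⁵ − 16x⁴ + 8x³. Remainder: 12x⁴ − 2x³ + 27x² − 22x + 16.
Step 5: lead(12x⁴ − 2x³ + 27x² − 22x + 16) ÷ lead(D) = 12x⁴ ÷ −3x² = −4x². Subtract (−4x²)·D = 12x⁴ − 8x³ + 4x². Remainder: 6x³ + 23x² − 22x + 16.
Step 6: lead(6x³ + 23x² − 22x + 16) ÷ lead(D) = 6x³ ÷ −3x² = −2x. Subtract (−2x)·D = 6x³ − 4x² + 2x. Remainder: 27x² − 24x + 16.
Step 7: lead(27x² − 24x + 16) ÷ lead(D) = 27x² ÷ −3x² = −9. Subtract (−9)·D = 27x² − 18x + 9. Remainder: −6x + 7.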